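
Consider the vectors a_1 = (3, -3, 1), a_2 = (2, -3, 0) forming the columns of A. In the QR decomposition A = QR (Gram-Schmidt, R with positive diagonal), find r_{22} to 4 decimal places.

r_{22} = 1.0761

a_1 = (3, -3, 1); ‖a_1‖ = 4.3589, so e_1 = (0.6882, -0.6882, 0.2294).
e_1·a_2 = 0.6882·2 + (-0.6882)·(-3) + 0.2294·0 = 3.4412.
u_2 = a_2 − 3.4412·e_1 = (-0.3684, -0.6316, -0.7895).
r_{22} = ‖u_2‖ = 1.0761.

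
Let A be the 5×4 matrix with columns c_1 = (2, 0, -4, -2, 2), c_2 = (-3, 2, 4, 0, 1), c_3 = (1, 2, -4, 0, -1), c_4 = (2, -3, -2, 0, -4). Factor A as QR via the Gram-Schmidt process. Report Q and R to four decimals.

c_1 = (2, 0, -4, -2, 2); ‖c_1‖ = 5.2915, so q_1 = (0.3780, 0.0000, -0.7559, -0.3780, 0.3780).
q_1·c_2 = 0.3780·(-3) + 0.0000·2 + (-0.7559)·4 + (-0.3780)·0 + 0.3780·1 = -3.7796.
u_2 = c_2 + 3.7796·q_1 = (-1.5714, 2.0000, 1.1429, -1.4286, 2.4286).
‖u_2‖ = 3.9641, so q_2 = (-0.3964, 0.5045, 0.2883, -0.3604, 0.6126).
q_1·c_3 = 0.3780·1 + 0.0000·2 + (-0.7559)·(-4) + (-0.3780)·0 + 0.3780·(-1) = 3.0237; q_2·c_3 = (-0.3964)·1 + 0.5045·2 + 0.2883·(-4) + (-0.3604)·0 + 0.6126·(-1) = -1.1532.
u_3 = c_3 − 3.0237·q_1 + 1.1532·q_2 = (-0.6000, 2.5818, -1.3818, 0.7273, -1.4364).
‖u_3‖ = 3.3952, so q_3 = (-0.1767, 0.7604, -0.4070, 0.2142, -0.4231).
q_1·c_4 = 0.3780·2 + 0.0000·(-3) + (-0.7559)·(-2) + (-0.3780)·0 + 0.3780·(-4) = 0.7559; q_2·c_4 = (-0.3964)·2 + 0.5045·(-3) + 0.2883·(-2) + (-0.3604)·0 + 0.6126·(-4) = -5.3335; q_3·c_4 = (-0.1767)·2 + 0.7604·(-3) + (-0.4070)·(-2) + 0.2142·0 + (-0.4231)·(-4) = -0.1285.
u_4 = c_4 − 0.7559·q_1 + 5.3335·q_2 + 0.1285·q_3 = (-0.4227, -0.2114, 0.0568, -1.6088, -1.0726).
‖u_4‖ = 1.9913, so q_4 = (-0.2123, -0.1061, 0.0285, -0.8079, -0.5386).

Q = [[0.3780, -0.3964, -0.1767, -0.2123], [0.0000, 0.5045, 0.7604, -0.1061], [-0.7559, 0.2883, -0.4070, 0.0285], [-0.3780, -0.3604, 0.2142, -0.8079], [0.3780, 0.6126, -0.4231, -0.5386]], R = [[5.2915, -3.7796, 3.0237, 0.7559], [0.0000, 3.9641, -1.1532, -5.3335], [0.0000, 0.0000, 3.3952, -0.1285], [0.0000, 0.0000, 0.0000, 1.9913]]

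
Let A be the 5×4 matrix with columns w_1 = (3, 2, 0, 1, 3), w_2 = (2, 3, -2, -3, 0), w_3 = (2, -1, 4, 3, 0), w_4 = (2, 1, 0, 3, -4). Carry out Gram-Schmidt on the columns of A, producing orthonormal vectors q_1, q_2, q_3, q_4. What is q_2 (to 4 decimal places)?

w_1 = (3, 2, 0, 1, 3); ‖w_1‖ = 4.7958, so q_1 = (0.6255, 0.4170, 0.0000, 0.2085, 0.6255).
q_1·w_2 = 0.6255·2 + 0.4170·3 + 0.0000·(-2) + 0.2085·(-3) + 0.6255·0 = 1.8766.
u_2 = w_2 − 1.8766·q_1 = (0.8261, 2.2174, -2.0000, -3.3913, -1.1739).
‖u_2‖ = 4.7411, so q_2 = (0.1742, 0.4677, -0.4218, -0.7153, -0.2476).

q_2 = (0.1742, 0.4677, -0.4218, -0.7153, -0.2476)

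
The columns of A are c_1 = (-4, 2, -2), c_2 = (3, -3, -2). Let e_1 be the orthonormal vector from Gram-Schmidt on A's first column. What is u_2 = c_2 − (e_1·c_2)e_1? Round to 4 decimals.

u_2 = (0.6667, -1.8333, -3.1667)

e_1 = c_1/‖c_1‖ = (-4, 2, -2)/4.8990 = (-0.8165, 0.4082, -0.4082).
r_{12} = e_1·c_2 = -2.8577.
u_2 = c_2 + 2.8577·e_1 = (0.6667, -1.8333, -3.1667).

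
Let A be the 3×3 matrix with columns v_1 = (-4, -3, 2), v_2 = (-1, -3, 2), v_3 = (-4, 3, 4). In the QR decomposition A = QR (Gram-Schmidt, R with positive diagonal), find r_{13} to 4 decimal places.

v_1 = (-4, -3, 2); ‖v_1‖ = 5.3852, so e_1 = (-0.7428, -0.5571, 0.3714).
r_{13} = e_1·v_3 = 2.7854.

r_{13} = 2.7854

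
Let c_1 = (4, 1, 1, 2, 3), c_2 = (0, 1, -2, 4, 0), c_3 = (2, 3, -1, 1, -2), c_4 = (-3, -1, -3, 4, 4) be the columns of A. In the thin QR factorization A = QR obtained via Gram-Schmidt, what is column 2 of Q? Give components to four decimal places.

c_1 = (4, 1, 1, 2, 3); ‖c_1‖ = 5.5678, so e_1 = (0.7184, 0.1796, 0.1796, 0.3592, 0.5388).
e_1·c_2 = 0.7184·0 + 0.1796·1 + 0.1796·(-2) + 0.3592·4 + 0.5388·0 = 1.2572.
u_2 = c_2 − 1.2572·e_1 = (-0.9032, 0.7742, -2.2258, 3.5484, -0.6774).
‖u_2‖ = 4.4067, so e_2 = (-0.2050, 0.1757, -0.5051, 0.8052, -0.1537).

e_2 = (-0.2050, 0.1757, -0.5051, 0.8052, -0.1537)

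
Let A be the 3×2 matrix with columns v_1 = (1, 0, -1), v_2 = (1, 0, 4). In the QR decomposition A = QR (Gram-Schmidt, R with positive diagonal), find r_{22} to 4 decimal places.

v_1 = (1, 0, -1); ‖v_1‖ = 1.4142, so q_1 = (0.7071, 0.0000, -0.7071).
q_1·v_2 = 0.7071·1 + 0.0000·0 + (-0.7071)·4 = -2.1213.
u_2 = v_2 + 2.1213·q_1 = (2.5000, 0.0000, 2.5000).
r_{22} = ‖u_2‖ = 3.5355.

r_{22} = 3.5355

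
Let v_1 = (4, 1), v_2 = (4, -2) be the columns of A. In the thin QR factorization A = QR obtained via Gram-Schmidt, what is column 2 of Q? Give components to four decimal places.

e_1 = v_1/‖v_1‖ = (4, 1)/4.1231 = (0.9701, 0.2425).
r_{12} = e_1·v_2 = 3.3955.
u_2 = v_2 − 3.3955·e_1 = (0.7059, -2.8235).
‖u_2‖ = 2.9104, so e_2 = (0.2425, -0.9701).

e_2 = (0.2425, -0.9701)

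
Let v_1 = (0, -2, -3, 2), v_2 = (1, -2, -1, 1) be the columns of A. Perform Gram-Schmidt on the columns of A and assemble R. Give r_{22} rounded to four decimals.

r_{22} = 1.4951

v_1 = (0, -2, -3, 2); ‖v_1‖ = 4.1231, so q_1 = (0.0000, -0.4851, -0.7276, 0.4851).
q_1·v_2 = 0.0000·1 + (-0.4851)·(-2) + (-0.7276)·(-1) + 0.4851·1 = 2.1828.
u_2 = v_2 − 2.1828·q_1 = (1.0000, -0.9412, 0.5882, -0.0588).
r_{22} = ‖u_2‖ = 1.4951.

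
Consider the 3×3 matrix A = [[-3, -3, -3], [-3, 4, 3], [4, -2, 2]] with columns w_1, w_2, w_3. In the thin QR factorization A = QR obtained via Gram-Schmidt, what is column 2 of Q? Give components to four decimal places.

w_1 = (-3, -3, 4); ‖w_1‖ = 5.8310, so e_1 = (-0.5145, -0.5145, 0.6860).
e_1·w_2 = (-0.5145)·(-3) + (-0.5145)·4 + 0.6860·(-2) = -1.8865.
u_2 = w_2 + 1.8865·e_1 = (-3.9706, 3.0294, -0.7059).
‖u_2‖ = 5.0439, so e_2 = (-0.7872, 0.6006, -0.1399).

e_2 = (-0.7872, 0.6006, -0.1399)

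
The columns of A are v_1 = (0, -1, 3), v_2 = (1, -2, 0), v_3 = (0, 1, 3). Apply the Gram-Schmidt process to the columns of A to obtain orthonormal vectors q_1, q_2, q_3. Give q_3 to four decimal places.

q_3 = (0.8847, 0.4423, 0.1474)

v_1 = (0, -1, 3); ‖v_1‖ = 3.1623, so q_1 = (0.0000, -0.3162, 0.9487).
q_1·v_2 = 0.0000·1 + (-0.3162)·(-2) + 0.9487·0 = 0.6325.
u_2 = v_2 − 0.6325·q_1 = (1.0000, -1.8000, -0.6000).
‖u_2‖ = 2.1448, so q_2 = (0.4663, -0.8393, -0.2798).
q_1·v_3 = 0.0000·0 + (-0.3162)·1 + 0.9487·3 = 2.5298; q_2·v_3 = 0.4663·0 + (-0.8393)·1 + (-0.2798)·3 = -1.6785.
u_3 = v_3 − 2.5298·q_1 + 1.6785·q_2 = (0.7826, 0.3913, 0.1304).
‖u_3‖ = 0.8847, so q_3 = (0.8847, 0.4423, 0.1474).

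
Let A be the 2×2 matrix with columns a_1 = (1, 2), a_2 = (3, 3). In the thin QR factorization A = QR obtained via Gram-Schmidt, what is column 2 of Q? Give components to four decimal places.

e_2 = (0.8944, -0.4472)

a_1 = (1, 2); ‖a_1‖ = 2.2361, so e_1 = (0.4472, 0.8944).
e_1·a_2 = 0.4472·3 + 0.8944·3 = 4.0249.
u_2 = a_2 − 4.0249·e_1 = (1.2000, -0.6000).
‖u_2‖ = 1.3416, so e_2 = (0.8944, -0.4472).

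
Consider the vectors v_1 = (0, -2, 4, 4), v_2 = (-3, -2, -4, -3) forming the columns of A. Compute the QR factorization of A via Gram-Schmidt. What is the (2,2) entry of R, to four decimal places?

r_{22} = 4.6904

v_1 = (0, -2, 4, 4); ‖v_1‖ = 6.0000, so q_1 = (0.0000, -0.3333, 0.6667, 0.6667).
q_1·v_2 = 0.0000·(-3) + (-0.3333)·(-2) + 0.6667·(-4) + 0.6667·(-3) = -4.0000.
u_2 = v_2 + 4.0000·q_1 = (-3.0000, -3.3333, -1.3333, -0.3333).
r_{22} = ‖u_2‖ = 4.6904.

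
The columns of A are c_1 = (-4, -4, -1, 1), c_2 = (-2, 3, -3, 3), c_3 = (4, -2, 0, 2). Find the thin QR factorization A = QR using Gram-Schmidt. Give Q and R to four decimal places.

c_1 = (-4, -4, -1, 1); ‖c_1‖ = 5.8310, so q_1 = (-0.6860, -0.6860, -0.1715, 0.1715).
q_1·c_2 = (-0.6860)·(-2) + (-0.6860)·3 + (-0.1715)·(-3) + 0.1715·3 = 0.3430.
u_2 = c_2 − 0.3430·q_1 = (-1.7647, 3.2353, -2.9412, 2.9412).
‖u_2‖ = 5.5572, so q_2 = (-0.3176, 0.5822, -0.5293, 0.5293).
q_1·c_3 = (-0.6860)·4 + (-0.6860)·(-2) + (-0.1715)·0 + 0.1715·2 = -1.0290; q_2·c_3 = (-0.3176)·4 + 0.5822·(-2) + (-0.5293)·0 + 0.5293·2 = -1.3761.
u_3 = c_3 + 1.0290·q_1 + 1.3761·q_2 = (2.8571, -1.9048, -0.9048, 2.9048).
‖u_3‖ = 4.5878, so q_3 = (0.6228, -0.4152, -0.1972, 0.6332).

Q = [[-0.6860, -0.3176, 0.6228], [-0.6860, 0.5822, -0.4152], [-0.1715, -0.5293, -0.1972], [0.1715, 0.5293, 0.6332]], R = [[5.8310, 0.3430, -1.0290], [0.0000, 5.5572, -1.3761], [0.0000, 0.0000, 4.5878]]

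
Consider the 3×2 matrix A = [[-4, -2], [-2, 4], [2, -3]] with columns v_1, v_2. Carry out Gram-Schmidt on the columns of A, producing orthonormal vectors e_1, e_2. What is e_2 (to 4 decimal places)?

v_1 = (-4, -2, 2); ‖v_1‖ = 4.8990, so e_1 = (-0.8165, -0.4082, 0.4082).
e_1·v_2 = (-0.8165)·(-2) + (-0.4082)·4 + 0.4082·(-3) = -1.2247.
u_2 = v_2 + 1.2247·e_1 = (-3.0000, 3.5000, -2.5000).
‖u_2‖ = 5.2440, so e_2 = (-0.5721, 0.6674, -0.4767).

e_2 = (-0.5721, 0.6674, -0.4767)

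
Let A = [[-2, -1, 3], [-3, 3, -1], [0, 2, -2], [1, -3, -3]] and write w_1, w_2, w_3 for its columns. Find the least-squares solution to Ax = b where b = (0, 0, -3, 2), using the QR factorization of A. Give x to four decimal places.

e_1 = w_1/‖w_1‖ = (-2, -3, 0, 1)/3.7417 = (-0.5345, -0.8018, 0.0000, 0.2673).
r_{12} = e_1·w_2 = -2.6726.
u_2 = w_2 + 2.6726·e_1 = (-2.4286, 0.8571, 2.0000, -2.2857).
‖u_2‖ = 3.9821, so e_2 = (-0.6099, 0.2152, 0.5022, -0.5740).
r_{13} = e_1·w_3 = -1.6036; r_{23} = e_2·w_3 = -1.3274.
u_3 = w_3 + 1.6036·e_1 + 1.3274·e_2 = (1.3333, -2.0000, -1.3333, -3.3333).
‖u_3‖ = 4.3205, so e_3 = (0.3086, -0.4629, -0.3086, -0.7715).
Qᵀb = (0.5345, -2.6547, -0.6172).
Back-substitute: x_3 = -0.6172/4.3205 = -0.1429.
x_2 = (-2.6547 + 1.3274·(-0.1429))/3.9821 = -0.7143.
x_1 = (0.5345 + 2.6726·(-0.7143) + 1.6036·(-0.1429))/3.7417 = -0.4286.

x = (-0.4286, -0.7143, -0.1429)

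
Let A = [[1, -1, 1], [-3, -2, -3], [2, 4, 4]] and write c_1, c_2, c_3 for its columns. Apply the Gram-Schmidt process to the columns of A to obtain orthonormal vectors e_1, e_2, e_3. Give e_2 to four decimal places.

e_2 = (-0.6454, 0.2630, 0.7171)

c_1 = (1, -3, 2); ‖c_1‖ = 3.7417, so e_1 = (0.2673, -0.8018, 0.5345).
e_1·c_2 = 0.2673·(-1) + (-0.8018)·(-2) + 0.5345·4 = 3.4744.
u_2 = c_2 − 3.4744·e_1 = (-1.9286, 0.7857, 2.1429).
‖u_2‖ = 2.9881, so e_2 = (-0.6454, 0.2630, 0.7171).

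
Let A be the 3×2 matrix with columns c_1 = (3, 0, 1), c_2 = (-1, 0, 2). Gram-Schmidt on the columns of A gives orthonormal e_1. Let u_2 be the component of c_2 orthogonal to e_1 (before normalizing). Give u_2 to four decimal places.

u_2 = (-0.7000, 0.0000, 2.1000)

c_1 = (3, 0, 1); ‖c_1‖ = 3.1623, so e_1 = (0.9487, 0.0000, 0.3162).
e_1·c_2 = 0.9487·(-1) + 0.0000·0 + 0.3162·2 = -0.3162.
u_2 = c_2 + 0.3162·e_1 = (-0.7000, 0.0000, 2.1000).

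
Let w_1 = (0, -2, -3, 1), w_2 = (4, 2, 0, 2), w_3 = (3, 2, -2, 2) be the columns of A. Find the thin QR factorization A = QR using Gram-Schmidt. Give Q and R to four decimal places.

q_1 = w_1/‖w_1‖ = (0, -2, -3, 1)/3.7417 = (0.0000, -0.5345, -0.8018, 0.2673).
r_{12} = q_1·w_2 = -0.5345.
u_2 = w_2 + 0.5345·q_1 = (4.0000, 1.7143, -0.4286, 2.1429).
‖u_2‖ = 4.8697, so q_2 = (0.8214, 0.3520, -0.0880, 0.4400).
r_{13} = q_1·w_3 = 1.0690; r_{23} = q_2·w_3 = 4.2243.
u_3 = w_3 − 1.0690·q_1 − 4.2243·q_2 = (-0.4699, 1.0843, -0.7711, -0.1446).
‖u_3‖ = 1.4185, so q_3 = (-0.3313, 0.7644, -0.5436, -0.1019).

Q = [[0.0000, 0.8214, -0.3313], [-0.5345, 0.3520, 0.7644], [-0.8018, -0.0880, -0.5436], [0.2673, 0.4400, -0.1019]], R = [[3.7417, -0.5345, 1.0690], [0.0000, 4.8697, 4.2243], [0.0000, 0.0000, 1.4185]]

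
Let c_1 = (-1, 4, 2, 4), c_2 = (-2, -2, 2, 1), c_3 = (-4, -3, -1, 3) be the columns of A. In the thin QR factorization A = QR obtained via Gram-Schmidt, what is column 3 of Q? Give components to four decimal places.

q_3 = (-0.4037, -0.1560, -0.7831, 0.4466)

c_1 = (-1, 4, 2, 4); ‖c_1‖ = 6.0828, so q_1 = (-0.1644, 0.6576, 0.3288, 0.6576).
q_1·c_2 = (-0.1644)·(-2) + 0.6576·(-2) + 0.3288·2 + 0.6576·1 = 0.3288.
u_2 = c_2 − 0.3288·q_1 = (-1.9459, -2.2162, 1.8919, 0.7838).
‖u_2‖ = 3.5905, so q_2 = (-0.5420, -0.6172, 0.5269, 0.2183).
q_1·c_3 = (-0.1644)·(-4) + 0.6576·(-3) + 0.3288·(-1) + 0.6576·3 = 0.3288; q_2·c_3 = (-0.5420)·(-4) + (-0.6172)·(-3) + 0.5269·(-1) + 0.2183·3 = 4.1475.
u_3 = c_3 − 0.3288·q_1 − 4.1475·q_2 = (-1.6981, -0.6562, -3.2935, 1.8784).
‖u_3‖ = 4.2059, so q_3 = (-0.4037, -0.1560, -0.7831, 0.4466).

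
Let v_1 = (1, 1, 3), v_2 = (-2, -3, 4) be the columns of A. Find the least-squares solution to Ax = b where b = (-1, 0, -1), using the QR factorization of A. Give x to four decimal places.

x = (-0.3778, 0.0222)

v_1 = (1, 1, 3); ‖v_1‖ = 3.3166, so e_1 = (0.3015, 0.3015, 0.9045).
e_1·v_2 = 0.3015·(-2) + 0.3015·(-3) + 0.9045·4 = 2.1106.
u_2 = v_2 − 2.1106·e_1 = (-2.6364, -3.6364, 2.0909).
‖u_2‖ = 4.9543, so e_2 = (-0.5321, -0.7340, 0.4220).
Qᵀb = (-1.2060, 0.1101).
Back-substitute: x_2 = 0.1101/4.9543 = 0.0222.
x_1 = (-1.2060 − 2.1106·0.0222)/3.3166 = -0.3778.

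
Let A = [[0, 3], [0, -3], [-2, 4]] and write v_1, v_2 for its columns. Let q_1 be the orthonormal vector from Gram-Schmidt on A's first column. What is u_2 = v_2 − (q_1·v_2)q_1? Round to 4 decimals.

u_2 = (3.0000, -3.0000, 0.0000)

q_1 = v_1/‖v_1‖ = (0, 0, -2)/2.0000 = (0.0000, 0.0000, -1.0000).
r_{12} = q_1·v_2 = -4.0000.
u_2 = v_2 + 4.0000·q_1 = (3.0000, -3.0000, 0.0000).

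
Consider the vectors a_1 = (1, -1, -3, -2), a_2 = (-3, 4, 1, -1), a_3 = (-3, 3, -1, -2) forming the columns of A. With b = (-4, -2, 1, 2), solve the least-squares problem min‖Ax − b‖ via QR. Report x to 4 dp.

a_1 = (1, -1, -3, -2); ‖a_1‖ = 3.8730, so e_1 = (0.2582, -0.2582, -0.7746, -0.5164).
e_1·a_2 = 0.2582·(-3) + (-0.2582)·4 + (-0.7746)·1 + (-0.5164)·(-1) = -2.0656.
u_2 = a_2 + 2.0656·e_1 = (-2.4667, 3.4667, -0.6000, -2.0667).
‖u_2‖ = 4.7679, so e_2 = (-0.5173, 0.7271, -0.1258, -0.4334).
e_1·a_3 = 0.2582·(-3) + (-0.2582)·3 + (-0.7746)·(-1) + (-0.5164)·(-2) = 0.2582; e_2·a_3 = (-0.5173)·(-3) + 0.7271·3 + (-0.1258)·(-1) + (-0.4334)·(-2) = 4.7260.
u_3 = a_3 − 0.2582·e_1 − 4.7260·e_2 = (-0.6217, -0.3695, -0.2053, 0.1818).
‖u_3‖ = 0.7735, so e_3 = (-0.8038, -0.4777, -0.2654, 0.2351).
Qᵀb = (-2.3238, -0.3775, 4.3754).
Back-substitute: x_3 = 4.3754/0.7735 = 5.6569.
x_2 = (-0.3775 − 4.7260·5.6569)/4.7679 = -5.6863.
x_1 = (-2.3238 + 2.0656·(-5.6863) − 0.2582·5.6569)/3.8730 = -4.0098.

x = (-4.0098, -5.6863, 5.6569)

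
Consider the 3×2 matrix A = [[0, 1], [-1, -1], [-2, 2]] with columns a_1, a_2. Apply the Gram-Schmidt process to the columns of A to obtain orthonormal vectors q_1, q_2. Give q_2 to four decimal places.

q_2 = (0.4880, -0.7807, 0.3904)

a_1 = (0, -1, -2); ‖a_1‖ = 2.2361, so q_1 = (0.0000, -0.4472, -0.8944).
q_1·a_2 = 0.0000·1 + (-0.4472)·(-1) + (-0.8944)·2 = -1.3416.
u_2 = a_2 + 1.3416·q_1 = (1.0000, -1.6000, 0.8000).
‖u_2‖ = 2.0494, so q_2 = (0.4880, -0.7807, 0.3904).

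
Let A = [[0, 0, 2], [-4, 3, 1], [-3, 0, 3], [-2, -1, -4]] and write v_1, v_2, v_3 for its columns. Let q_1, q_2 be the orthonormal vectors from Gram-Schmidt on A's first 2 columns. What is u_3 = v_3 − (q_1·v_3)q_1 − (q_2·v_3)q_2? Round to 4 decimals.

u_3 = (2.0000, -0.9947, 3.3158, -2.9842)

q_1 = v_1/‖v_1‖ = (0, -4, -3, -2)/5.3852 = (0.0000, -0.7428, -0.5571, -0.3714).
r_{12} = q_1·v_2 = -1.8570.
u_2 = v_2 + 1.8570·q_1 = (0.0000, 1.6207, -1.0345, -1.6897).
‖u_2‖ = 2.5596, so q_2 = (0.0000, 0.6332, -0.4042, -0.6601).
r_{13} = q_1·v_3 = -0.9285; r_{23} = q_2·v_3 = 2.0612.
u_3 = v_3 + 0.9285·q_1 − 2.0612·q_2 = (2.0000, -0.9947, 3.3158, -2.9842).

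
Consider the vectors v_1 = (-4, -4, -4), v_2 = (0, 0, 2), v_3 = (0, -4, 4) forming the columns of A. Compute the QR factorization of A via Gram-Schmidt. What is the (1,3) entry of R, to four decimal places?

e_1 = v_1/‖v_1‖ = (-4, -4, -4)/6.9282 = (-0.5774, -0.5774, -0.5774).
r_{13} = e_1·v_3 = 0.0000.

r_{13} = 0.0000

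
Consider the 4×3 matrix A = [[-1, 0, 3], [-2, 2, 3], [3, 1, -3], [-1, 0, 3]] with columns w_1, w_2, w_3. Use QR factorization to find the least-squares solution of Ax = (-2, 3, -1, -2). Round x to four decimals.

x = (-2.2000, 1.4000, -1.4000)

q_1 = w_1/‖w_1‖ = (-1, -2, 3, -1)/3.8730 = (-0.2582, -0.5164, 0.7746, -0.2582).
r_{12} = q_1·w_2 = -0.2582.
u_2 = w_2 + 0.2582·q_1 = (-0.0667, 1.8667, 1.2000, -0.0667).
‖u_2‖ = 2.2211, so q_2 = (-0.0300, 0.8404, 0.5403, -0.0300).
r_{13} = q_1·w_3 = -5.4222; r_{23} = q_2·w_3 = 0.7204.
u_3 = w_3 + 5.4222·q_1 − 0.7204·q_2 = (1.6216, -0.4054, 0.8108, 1.6216).
‖u_3‖ = 2.4660, so q_3 = (0.6576, -0.1644, 0.3288, 0.6576).
Qᵀb = (-1.2910, 2.1011, -3.4524).
Back-substitute: x_3 = -3.4524/2.4660 = -1.4000.
x_2 = (2.1011 − 0.7204·(-1.4000))/2.2211 = 1.4000.
x_1 = (-1.2910 + 0.2582·1.4000 + 5.4222·(-1.4000))/3.8730 = -2.2000.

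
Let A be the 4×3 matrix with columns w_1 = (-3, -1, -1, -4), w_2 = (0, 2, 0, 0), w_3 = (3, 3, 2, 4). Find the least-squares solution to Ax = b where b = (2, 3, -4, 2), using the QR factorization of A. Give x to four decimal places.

q_1 = w_1/‖w_1‖ = (-3, -1, -1, -4)/5.1962 = (-0.5774, -0.1925, -0.1925, -0.7698).
r_{12} = q_1·w_2 = -0.3849.
u_2 = w_2 + 0.3849·q_1 = (-0.2222, 1.9259, -0.0741, -0.2963).
‖u_2‖ = 1.9626, so q_2 = (-0.1132, 0.9813, -0.0377, -0.1510).
r_{13} = q_1·w_3 = -5.7735; r_{23} = q_2·w_3 = 1.9249.
u_3 = w_3 + 5.7735·q_1 − 1.9249·q_2 = (-0.1154, 0.0000, 0.9615, -0.1538).
‖u_3‖ = 0.9806, so q_3 = (-0.1177, 0.0000, 0.9806, -0.1569).
Qᵀb = (-2.5019, 2.5665, -4.4714).
Back-substitute: x_3 = -4.4714/0.9806 = -4.5600.
x_2 = (2.5665 − 1.9249·(-4.5600))/1.9626 = 5.7800.
x_1 = (-2.5019 + 0.3849·5.7800 + 5.7735·(-4.5600))/5.1962 = -5.1200.

x = (-5.1200, 5.7800, -4.5600)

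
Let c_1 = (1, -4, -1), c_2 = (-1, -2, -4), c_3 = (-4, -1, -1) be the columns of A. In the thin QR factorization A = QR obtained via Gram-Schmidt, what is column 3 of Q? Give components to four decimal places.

c_1 = (1, -4, -1); ‖c_1‖ = 4.2426, so q_1 = (0.2357, -0.9428, -0.2357).
q_1·c_2 = 0.2357·(-1) + (-0.9428)·(-2) + (-0.2357)·(-4) = 2.5927.
u_2 = c_2 − 2.5927·q_1 = (-1.6111, 0.4444, -3.3889).
‖u_2‖ = 3.7786, so q_2 = (-0.4264, 0.1176, -0.8969).
q_1·c_3 = 0.2357·(-4) + (-0.9428)·(-1) + (-0.2357)·(-1) = 0.2357; q_2·c_3 = (-0.4264)·(-4) + 0.1176·(-1) + (-0.8969)·(-1) = 2.4848.
u_3 = c_3 − 0.2357·q_1 − 2.4848·q_2 = (-2.9961, -1.0700, 1.2840).
‖u_3‖ = 3.4308, so q_3 = (-0.8733, -0.3119, 0.3743).

q_3 = (-0.8733, -0.3119, 0.3743)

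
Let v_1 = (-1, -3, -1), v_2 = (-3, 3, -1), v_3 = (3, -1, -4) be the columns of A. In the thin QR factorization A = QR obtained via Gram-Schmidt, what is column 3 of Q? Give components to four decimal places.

q_1 = v_1/‖v_1‖ = (-1, -3, -1)/3.3166 = (-0.3015, -0.9045, -0.3015).
r_{12} = q_1·v_2 = -1.5076.
u_2 = v_2 + 1.5076·q_1 = (-3.4545, 1.6364, -1.4545).
‖u_2‖ = 4.0899, so q_2 = (-0.8447, 0.4001, -0.3556).
r_{13} = q_1·v_3 = 1.2060; r_{23} = q_2·v_3 = -1.5115.
u_3 = v_3 − 1.2060·q_1 + 1.5115·q_2 = (2.0870, 0.6957, -4.1739).
‖u_3‖ = 4.7181, so q_3 = (0.4423, 0.1474, -0.8847).

q_3 = (0.4423, 0.1474, -0.8847)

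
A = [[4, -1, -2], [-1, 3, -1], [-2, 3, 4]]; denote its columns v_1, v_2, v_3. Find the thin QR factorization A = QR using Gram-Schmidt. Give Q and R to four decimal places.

v_1 = (4, -1, -2); ‖v_1‖ = 4.5826, so e_1 = (0.8729, -0.2182, -0.4364).
e_1·v_2 = 0.8729·(-1) + (-0.2182)·3 + (-0.4364)·3 = -2.8368.
u_2 = v_2 + 2.8368·e_1 = (1.4762, 2.3810, 1.7619).
‖u_2‖ = 3.3094, so e_2 = (0.4461, 0.7194, 0.5324).
e_1·v_3 = 0.8729·(-2) + (-0.2182)·(-1) + (-0.4364)·4 = -3.2733; e_2·v_3 = 0.4461·(-2) + 0.7194·(-1) + 0.5324·4 = 0.5180.
u_3 = v_3 + 3.2733·e_1 − 0.5180·e_2 = (0.6261, -2.0870, 2.2957).
‖u_3‖ = 3.1650, so e_3 = (0.1978, -0.6594, 0.7253).

Q = [[0.8729, 0.4461, 0.1978], [-0.2182, 0.7194, -0.6594], [-0.4364, 0.5324, 0.7253]], R = [[4.5826, -2.8368, -3.2733], [0.0000, 3.3094, 0.5180], [0.0000, 0.0000, 3.1650]]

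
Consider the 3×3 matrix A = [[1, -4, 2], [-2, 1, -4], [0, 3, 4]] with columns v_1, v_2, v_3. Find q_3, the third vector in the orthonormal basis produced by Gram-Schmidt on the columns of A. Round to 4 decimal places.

v_1 = (1, -2, 0); ‖v_1‖ = 2.2361, so q_1 = (0.4472, -0.8944, 0.0000).
q_1·v_2 = 0.4472·(-4) + (-0.8944)·1 + 0.0000·3 = -2.6833.
u_2 = v_2 + 2.6833·q_1 = (-2.8000, -1.4000, 3.0000).
‖u_2‖ = 4.3359, so q_2 = (-0.6458, -0.3229, 0.6919).
q_1·v_3 = 0.4472·2 + (-0.8944)·(-4) + 0.0000·4 = 4.4721; q_2·v_3 = (-0.6458)·2 + (-0.3229)·(-4) + 0.6919·4 = 2.7676.
u_3 = v_3 − 4.4721·q_1 − 2.7676·q_2 = (1.7872, 0.8936, 2.0851).
‖u_3‖ = 2.8880, so q_3 = (0.6189, 0.3094, 0.7220).

q_3 = (0.6189, 0.3094, 0.7220)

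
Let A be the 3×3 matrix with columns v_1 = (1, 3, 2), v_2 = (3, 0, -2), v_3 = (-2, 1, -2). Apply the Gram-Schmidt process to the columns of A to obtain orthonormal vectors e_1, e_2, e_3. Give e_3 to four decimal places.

e_3 = (-0.4460, 0.5946, -0.6690)

v_1 = (1, 3, 2); ‖v_1‖ = 3.7417, so e_1 = (0.2673, 0.8018, 0.5345).
e_1·v_2 = 0.2673·3 + 0.8018·0 + 0.5345·(-2) = -0.2673.
u_2 = v_2 + 0.2673·e_1 = (3.0714, 0.2143, -1.8571).
‖u_2‖ = 3.5956, so e_2 = (0.8542, 0.0596, -0.5165).
e_1·v_3 = 0.2673·(-2) + 0.8018·1 + 0.5345·(-2) = -0.8018; e_2·v_3 = 0.8542·(-2) + 0.0596·1 + (-0.5165)·(-2) = -0.6158.
u_3 = v_3 + 0.8018·e_1 + 0.6158·e_2 = (-1.2597, 1.6796, -1.8895).
‖u_3‖ = 2.8245, so e_3 = (-0.4460, 0.5946, -0.6690).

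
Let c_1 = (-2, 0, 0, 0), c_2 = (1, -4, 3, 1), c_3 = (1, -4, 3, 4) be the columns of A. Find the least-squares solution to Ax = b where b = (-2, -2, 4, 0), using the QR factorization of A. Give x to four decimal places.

x = (1.4000, 1.0667, -0.2667)

c_1 = (-2, 0, 0, 0); ‖c_1‖ = 2.0000, so e_1 = (-1.0000, 0.0000, 0.0000, 0.0000).
e_1·c_2 = (-1.0000)·1 + 0.0000·(-4) + 0.0000·3 + 0.0000·1 = -1.0000.
u_2 = c_2 + 1.0000·e_1 = (0.0000, -4.0000, 3.0000, 1.0000).
‖u_2‖ = 5.0990, so e_2 = (0.0000, -0.7845, 0.5883, 0.1961).
e_1·c_3 = (-1.0000)·1 + 0.0000·(-4) + 0.0000·3 + 0.0000·4 = -1.0000; e_2·c_3 = 0.0000·1 + (-0.7845)·(-4) + 0.5883·3 + 0.1961·4 = 5.6874.
u_3 = c_3 + 1.0000·e_1 − 5.6874·e_2 = (0.0000, 0.4615, -0.3462, 2.8846).
‖u_3‖ = 2.9417, so e_3 = (0.0000, 0.1569, -0.1177, 0.9806).
Qᵀb = (2.0000, 3.9223, -0.7845).
Back-substitute: x_3 = -0.7845/2.9417 = -0.2667.
x_2 = (3.9223 − 5.6874·(-0.2667))/5.0990 = 1.0667.
x_1 = (2.0000 + 1.0000·1.0667 + 1.0000·(-0.2667))/2.0000 = 1.4000.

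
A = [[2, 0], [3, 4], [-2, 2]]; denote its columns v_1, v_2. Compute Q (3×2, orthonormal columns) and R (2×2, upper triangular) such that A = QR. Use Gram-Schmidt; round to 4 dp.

Q = [[0.4851, -0.2336], [0.7276, 0.6424], [-0.4851, 0.7299]], R = [[4.1231, 1.9403], [0.0000, 4.0293]]

e_1 = v_1/‖v_1‖ = (2, 3, -2)/4.1231 = (0.4851, 0.7276, -0.4851).
r_{12} = e_1·v_2 = 1.9403.
u_2 = v_2 − 1.9403·e_1 = (-0.9412, 2.5882, 2.9412).
‖u_2‖ = 4.0293, so e_2 = (-0.2336, 0.6424, 0.7299).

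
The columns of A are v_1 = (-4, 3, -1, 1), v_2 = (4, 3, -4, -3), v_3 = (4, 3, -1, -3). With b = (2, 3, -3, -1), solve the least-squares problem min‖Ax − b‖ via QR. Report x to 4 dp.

x = (0.2551, 0.6939, -0.0306)

v_1 = (-4, 3, -1, 1); ‖v_1‖ = 5.1962, so q_1 = (-0.7698, 0.5774, -0.1925, 0.1925).
q_1·v_2 = (-0.7698)·4 + 0.5774·3 + (-0.1925)·(-4) + 0.1925·(-3) = -1.1547.
u_2 = v_2 + 1.1547·q_1 = (3.1111, 3.6667, -4.2222, -2.7778).
‖u_2‖ = 6.9761, so q_2 = (0.4460, 0.5256, -0.6052, -0.3982).
q_1·v_3 = (-0.7698)·4 + 0.5774·3 + (-0.1925)·(-1) + 0.1925·(-3) = -1.7321; q_2·v_3 = 0.4460·4 + 0.5256·3 + (-0.6052)·(-1) + (-0.3982)·(-3) = 5.1604.
u_3 = v_3 + 1.7321·q_1 − 5.1604·q_2 = (0.3653, 1.2877, 1.7900, -0.6119).
‖u_3‖ = 2.3173, so q_3 = (0.1576, 0.5557, 0.7724, -0.2640).
Qᵀb = (0.5774, 4.6826, -0.0709).
Back-substitute: x_3 = -0.0709/2.3173 = -0.0306.
x_2 = (4.6826 − 5.1604·(-0.0306))/6.9761 = 0.6939.
x_1 = (0.5774 + 1.1547·0.6939 + 1.7321·(-0.0306))/5.1962 = 0.2551.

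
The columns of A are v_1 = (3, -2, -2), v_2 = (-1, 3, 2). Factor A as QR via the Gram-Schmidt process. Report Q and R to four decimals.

Q = [[0.7276, 0.6424], [-0.4851, 0.7299], [-0.4851, 0.2336]], R = [[4.1231, -3.1530], [0.0000, 2.0147]]

q_1 = v_1/‖v_1‖ = (3, -2, -2)/4.1231 = (0.7276, -0.4851, -0.4851).
r_{12} = q_1·v_2 = -3.1530.
u_2 = v_2 + 3.1530·q_1 = (1.2941, 1.4706, 0.4706).
‖u_2‖ = 2.0147, so q_2 = (0.6424, 0.7299, 0.2336).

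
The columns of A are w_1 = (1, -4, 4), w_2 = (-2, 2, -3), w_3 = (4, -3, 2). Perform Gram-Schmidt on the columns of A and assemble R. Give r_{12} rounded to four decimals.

r_{12} = -3.8297

e_1 = w_1/‖w_1‖ = (1, -4, 4)/5.7446 = (0.1741, -0.6963, 0.6963).
r_{12} = e_1·w_2 = -3.8297.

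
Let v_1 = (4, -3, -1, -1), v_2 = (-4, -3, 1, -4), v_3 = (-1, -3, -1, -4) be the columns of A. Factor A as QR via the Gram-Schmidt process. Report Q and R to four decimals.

v_1 = (4, -3, -1, -1); ‖v_1‖ = 5.1962, so q_1 = (0.7698, -0.5774, -0.1925, -0.1925).
q_1·v_2 = 0.7698·(-4) + (-0.5774)·(-3) + (-0.1925)·1 + (-0.1925)·(-4) = -0.7698.
u_2 = v_2 + 0.7698·q_1 = (-3.4074, -3.4444, 0.8519, -4.1481).
‖u_2‖ = 6.4349, so q_2 = (-0.5295, -0.5353, 0.1324, -0.6446).
q_1·v_3 = 0.7698·(-1) + (-0.5774)·(-3) + (-0.1925)·(-1) + (-0.1925)·(-4) = 1.9245; q_2·v_3 = (-0.5295)·(-1) + (-0.5353)·(-3) + 0.1324·(-1) + (-0.6446)·(-4) = 4.5815.
u_3 = v_3 − 1.9245·q_1 − 4.5815·q_2 = (-0.0555, 0.5635, -1.2361, -0.6762).
‖u_3‖ = 1.5185, so q_3 = (-0.0365, 0.3711, -0.8140, -0.4453).

Q = [[0.7698, -0.5295, -0.0365], [-0.5774, -0.5353, 0.3711], [-0.1925, 0.1324, -0.8140], [-0.1925, -0.6446, -0.4453]], R = [[5.1962, -0.7698, 1.9245], [0.0000, 6.4349, 4.5815], [0.0000, 0.0000, 1.5185]]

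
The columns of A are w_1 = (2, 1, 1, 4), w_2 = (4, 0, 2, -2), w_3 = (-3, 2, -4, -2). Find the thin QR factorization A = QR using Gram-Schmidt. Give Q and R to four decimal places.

Q = [[0.4264, 0.7824, 0.2226], [0.2132, -0.0186, 0.7563], [0.2132, 0.3912, -0.5964], [0.8528, -0.4843, -0.1513]], R = [[4.6904, 0.4264, -3.4112], [0.0000, 4.8804, -2.9804], [0.0000, 0.0000, 3.5328]]

w_1 = (2, 1, 1, 4); ‖w_1‖ = 4.6904, so q_1 = (0.4264, 0.2132, 0.2132, 0.8528).
q_1·w_2 = 0.4264·4 + 0.2132·0 + 0.2132·2 + 0.8528·(-2) = 0.4264.
u_2 = w_2 − 0.4264·q_1 = (3.8182, -0.0909, 1.9091, -2.3636).
‖u_2‖ = 4.8804, so q_2 = (0.7824, -0.0186, 0.3912, -0.4843).
q_1·w_3 = 0.4264·(-3) + 0.2132·2 + 0.2132·(-4) + 0.8528·(-2) = -3.4112; q_2·w_3 = 0.7824·(-3) + (-0.0186)·2 + 0.3912·(-4) + (-0.4843)·(-2) = -2.9804.
u_3 = w_3 + 3.4112·q_1 + 2.9804·q_2 = (0.7863, 2.6718, -2.1069, -0.5344).
‖u_3‖ = 3.5328, so q_3 = (0.2226, 0.7563, -0.5964, -0.1513).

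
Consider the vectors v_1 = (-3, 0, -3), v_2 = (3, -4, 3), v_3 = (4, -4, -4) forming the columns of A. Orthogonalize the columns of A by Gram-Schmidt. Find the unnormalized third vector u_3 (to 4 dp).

v_1 = (-3, 0, -3); ‖v_1‖ = 4.2426, so q_1 = (-0.7071, 0.0000, -0.7071).
q_1·v_2 = (-0.7071)·3 + 0.0000·(-4) + (-0.7071)·3 = -4.2426.
u_2 = v_2 + 4.2426·q_1 = (0.0000, -4.0000, 0.0000).
‖u_2‖ = 4.0000, so q_2 = (0.0000, -1.0000, 0.0000).
q_1·v_3 = (-0.7071)·4 + 0.0000·(-4) + (-0.7071)·(-4) = 0.0000; q_2·v_3 = (0.0000)·4 + (-1.0000)·(-4) + (0.0000)·(-4) = 4.0000.
u_3 = v_3 + 0.0000·q_1 − 4.0000·q_2 = (4.0000, 0.0000, -4.0000).

u_3 = (4.0000, 0.0000, -4.0000)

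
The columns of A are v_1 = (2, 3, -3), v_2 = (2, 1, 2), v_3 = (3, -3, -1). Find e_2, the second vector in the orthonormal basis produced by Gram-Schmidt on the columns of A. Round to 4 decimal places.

e_2 = (0.6380, 0.2886, 0.7139)

v_1 = (2, 3, -3); ‖v_1‖ = 4.6904, so e_1 = (0.4264, 0.6396, -0.6396).
e_1·v_2 = 0.4264·2 + 0.6396·1 + (-0.6396)·2 = 0.2132.
u_2 = v_2 − 0.2132·e_1 = (1.9091, 0.8636, 2.1364).
‖u_2‖ = 2.9924, so e_2 = (0.6380, 0.2886, 0.7139).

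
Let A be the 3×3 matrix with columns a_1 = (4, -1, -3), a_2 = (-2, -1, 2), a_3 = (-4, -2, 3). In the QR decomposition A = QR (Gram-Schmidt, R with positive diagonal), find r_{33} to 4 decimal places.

r_{33} = 0.7442

a_1 = (4, -1, -3); ‖a_1‖ = 5.0990, so e_1 = (0.7845, -0.1961, -0.5883).
e_1·a_2 = 0.7845·(-2) + (-0.1961)·(-1) + (-0.5883)·2 = -2.5495.
u_2 = a_2 + 2.5495·e_1 = (0.0000, -1.5000, 0.5000).
‖u_2‖ = 1.5811, so e_2 = (0.0000, -0.9487, 0.3162).
e_1·a_3 = 0.7845·(-4) + (-0.1961)·(-2) + (-0.5883)·3 = -4.5107; e_2·a_3 = 0.0000·(-4) + (-0.9487)·(-2) + 0.3162·3 = 2.8460.
u_3 = a_3 + 4.5107·e_1 − 2.8460·e_2 = (-0.4615, -0.1846, -0.5538).
r_{33} = ‖u_3‖ = 0.7442.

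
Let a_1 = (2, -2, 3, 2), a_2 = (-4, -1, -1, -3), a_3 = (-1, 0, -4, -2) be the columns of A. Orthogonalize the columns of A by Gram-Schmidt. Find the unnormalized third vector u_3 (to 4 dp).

a_1 = (2, -2, 3, 2); ‖a_1‖ = 4.5826, so q_1 = (0.4364, -0.4364, 0.6547, 0.4364).
q_1·a_2 = 0.4364·(-4) + (-0.4364)·(-1) + 0.6547·(-1) + 0.4364·(-3) = -3.2733.
u_2 = a_2 + 3.2733·q_1 = (-2.5714, -2.4286, 1.1429, -1.5714).
‖u_2‖ = 4.0356, so q_2 = (-0.6372, -0.6018, 0.2832, -0.3894).
q_1·a_3 = 0.4364·(-1) + (-0.4364)·0 + 0.6547·(-4) + 0.4364·(-2) = -3.9279; q_2·a_3 = (-0.6372)·(-1) + (-0.6018)·0 + 0.2832·(-4) + (-0.3894)·(-2) = 0.2832.
u_3 = a_3 + 3.9279·q_1 − 0.2832·q_2 = (0.8947, -1.5439, -1.5088, -0.1754).

u_3 = (0.8947, -1.5439, -1.5088, -0.1754)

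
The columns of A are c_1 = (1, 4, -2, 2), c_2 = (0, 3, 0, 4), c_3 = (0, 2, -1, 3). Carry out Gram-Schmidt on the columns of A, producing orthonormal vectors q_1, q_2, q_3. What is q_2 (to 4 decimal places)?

q_2 = (-0.2667, -0.0667, 0.5333, 0.8000)

q_1 = c_1/‖c_1‖ = (1, 4, -2, 2)/5.0000 = (0.2000, 0.8000, -0.4000, 0.4000).
r_{12} = q_1·c_2 = 4.0000.
u_2 = c_2 − 4.0000·q_1 = (-0.8000, -0.2000, 1.6000, 2.4000).
‖u_2‖ = 3.0000, so q_2 = (-0.2667, -0.0667, 0.5333, 0.8000).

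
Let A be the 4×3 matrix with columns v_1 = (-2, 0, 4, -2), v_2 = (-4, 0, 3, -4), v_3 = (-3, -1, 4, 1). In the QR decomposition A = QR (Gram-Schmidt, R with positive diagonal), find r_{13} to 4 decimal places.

r_{13} = 4.0825

q_1 = v_1/‖v_1‖ = (-2, 0, 4, -2)/4.8990 = (-0.4082, 0.0000, 0.8165, -0.4082).
r_{13} = q_1·v_3 = 4.0825.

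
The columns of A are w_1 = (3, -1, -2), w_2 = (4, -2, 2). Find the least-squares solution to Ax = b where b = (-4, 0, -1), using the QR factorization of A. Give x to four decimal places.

x = (-0.2542, -0.6441)

w_1 = (3, -1, -2); ‖w_1‖ = 3.7417, so e_1 = (0.8018, -0.2673, -0.5345).
e_1·w_2 = 0.8018·4 + (-0.2673)·(-2) + (-0.5345)·2 = 2.6726.
u_2 = w_2 − 2.6726·e_1 = (1.8571, -1.2857, 3.4286).
‖u_2‖ = 4.1057, so e_2 = (0.4523, -0.3132, 0.8351).
Qᵀb = (-2.6726, -2.6444).
Back-substitute: x_2 = -2.6444/4.1057 = -0.6441.
x_1 = (-2.6726 − 2.6726·(-0.6441))/3.7417 = -0.2542.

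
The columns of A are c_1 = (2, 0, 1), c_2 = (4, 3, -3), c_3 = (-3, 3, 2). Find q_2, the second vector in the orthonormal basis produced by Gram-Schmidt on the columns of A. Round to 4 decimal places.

c_1 = (2, 0, 1); ‖c_1‖ = 2.2361, so q_1 = (0.8944, 0.0000, 0.4472).
q_1·c_2 = 0.8944·4 + 0.0000·3 + 0.4472·(-3) = 2.2361.
u_2 = c_2 − 2.2361·q_1 = (2.0000, 3.0000, -4.0000).
‖u_2‖ = 5.3852, so q_2 = (0.3714, 0.5571, -0.7428).

q_2 = (0.3714, 0.5571, -0.7428)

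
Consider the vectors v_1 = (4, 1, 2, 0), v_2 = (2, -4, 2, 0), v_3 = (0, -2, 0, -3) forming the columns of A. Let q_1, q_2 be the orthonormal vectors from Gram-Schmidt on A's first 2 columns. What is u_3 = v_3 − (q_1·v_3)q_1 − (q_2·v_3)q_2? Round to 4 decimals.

u_3 = (0.1818, -0.0727, -0.3273, -3.0000)

v_1 = (4, 1, 2, 0); ‖v_1‖ = 4.5826, so q_1 = (0.8729, 0.2182, 0.4364, 0.0000).
q_1·v_2 = 0.8729·2 + 0.2182·(-4) + 0.4364·2 + 0.0000·0 = 1.7457.
u_2 = v_2 − 1.7457·q_1 = (0.4762, -4.3810, 1.2381, 0.0000).
‖u_2‖ = 4.5774, so q_2 = (0.1040, -0.9571, 0.2705, 0.0000).
q_1·v_3 = 0.8729·0 + 0.2182·(-2) + 0.4364·0 + 0.0000·(-3) = -0.4364; q_2·v_3 = 0.1040·0 + (-0.9571)·(-2) + 0.2705·0 + 0.0000·(-3) = 1.9142.
u_3 = v_3 + 0.4364·q_1 − 1.9142·q_2 = (0.1818, -0.0727, -0.3273, -3.0000).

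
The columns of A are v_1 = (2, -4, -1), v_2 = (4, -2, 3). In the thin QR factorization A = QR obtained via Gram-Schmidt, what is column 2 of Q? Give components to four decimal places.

v_1 = (2, -4, -1); ‖v_1‖ = 4.5826, so e_1 = (0.4364, -0.8729, -0.2182).
e_1·v_2 = 0.4364·4 + (-0.8729)·(-2) + (-0.2182)·3 = 2.8368.
u_2 = v_2 − 2.8368·e_1 = (2.7619, 0.4762, 3.6190).
‖u_2‖ = 4.5774, so e_2 = (0.6034, 0.1040, 0.7906).

e_2 = (0.6034, 0.1040, 0.7906)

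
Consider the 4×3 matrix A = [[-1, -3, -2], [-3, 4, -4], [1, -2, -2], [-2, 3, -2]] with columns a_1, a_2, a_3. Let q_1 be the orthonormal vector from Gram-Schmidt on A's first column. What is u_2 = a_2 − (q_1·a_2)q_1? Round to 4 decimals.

a_1 = (-1, -3, 1, -2); ‖a_1‖ = 3.8730, so q_1 = (-0.2582, -0.7746, 0.2582, -0.5164).
q_1·a_2 = (-0.2582)·(-3) + (-0.7746)·4 + 0.2582·(-2) + (-0.5164)·3 = -4.3894.
u_2 = a_2 + 4.3894·q_1 = (-4.1333, 0.6000, -0.8667, 0.7333).

u_2 = (-4.1333, 0.6000, -0.8667, 0.7333)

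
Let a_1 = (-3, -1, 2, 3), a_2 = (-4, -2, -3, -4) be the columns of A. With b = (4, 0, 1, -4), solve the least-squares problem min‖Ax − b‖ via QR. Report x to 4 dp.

x = (-0.9833, -0.1541)

a_1 = (-3, -1, 2, 3); ‖a_1‖ = 4.7958, so q_1 = (-0.6255, -0.2085, 0.4170, 0.6255).
q_1·a_2 = (-0.6255)·(-4) + (-0.2085)·(-2) + 0.4170·(-3) + 0.6255·(-4) = -0.8341.
u_2 = a_2 + 0.8341·q_1 = (-4.5217, -2.1739, -2.6522, -3.4783).
‖u_2‖ = 6.6562, so q_2 = (-0.6793, -0.3266, -0.3985, -0.5226).
Qᵀb = (-4.5873, -1.0255).
Back-substitute: x_2 = -1.0255/6.6562 = -0.1541.
x_1 = (-4.5873 + 0.8341·(-0.1541))/4.7958 = -0.9833.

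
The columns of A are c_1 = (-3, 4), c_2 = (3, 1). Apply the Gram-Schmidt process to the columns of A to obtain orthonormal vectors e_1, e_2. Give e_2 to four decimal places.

c_1 = (-3, 4); ‖c_1‖ = 5.0000, so e_1 = (-0.6000, 0.8000).
e_1·c_2 = (-0.6000)·3 + 0.8000·1 = -1.0000.
u_2 = c_2 + 1.0000·e_1 = (2.4000, 1.8000).
‖u_2‖ = 3.0000, so e_2 = (0.8000, 0.6000).

e_2 = (0.8000, 0.6000)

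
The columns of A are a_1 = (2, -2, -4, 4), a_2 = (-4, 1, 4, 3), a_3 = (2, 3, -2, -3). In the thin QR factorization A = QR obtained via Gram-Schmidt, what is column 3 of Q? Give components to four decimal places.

a_1 = (2, -2, -4, 4); ‖a_1‖ = 6.3246, so e_1 = (0.3162, -0.3162, -0.6325, 0.6325).
e_1·a_2 = 0.3162·(-4) + (-0.3162)·1 + (-0.6325)·4 + 0.6325·3 = -2.2136.
u_2 = a_2 + 2.2136·e_1 = (-3.3000, 0.3000, 2.6000, 4.4000).
‖u_2‖ = 6.0910, so e_2 = (-0.5418, 0.0493, 0.4269, 0.7224).
e_1·a_3 = 0.3162·2 + (-0.3162)·3 + (-0.6325)·(-2) + 0.6325·(-3) = -0.9487; e_2·a_3 = (-0.5418)·2 + 0.0493·3 + 0.4269·(-2) + 0.7224·(-3) = -3.9567.
u_3 = a_3 + 0.9487·e_1 + 3.9567·e_2 = (0.1563, 2.8949, -0.9111, 0.4582).
‖u_3‖ = 3.0732, so e_3 = (0.0509, 0.9420, -0.2964, 0.1491).

e_3 = (0.0509, 0.9420, -0.2964, 0.1491)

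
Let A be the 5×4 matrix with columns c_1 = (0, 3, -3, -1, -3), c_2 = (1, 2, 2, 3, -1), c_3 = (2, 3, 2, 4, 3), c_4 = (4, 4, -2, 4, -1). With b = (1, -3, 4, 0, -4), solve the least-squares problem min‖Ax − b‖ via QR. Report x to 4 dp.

e_1 = c_1/‖c_1‖ = (0, 3, -3, -1, -3)/5.2915 = (0.0000, 0.5669, -0.5669, -0.1890, -0.5669).
r_{12} = e_1·c_2 = 0.0000.
u_2 = c_2 − 0.0000·e_1 = (1.0000, 2.0000, 2.0000, 3.0000, -1.0000).
‖u_2‖ = 4.3589, so e_2 = (0.2294, 0.4588, 0.4588, 0.6882, -0.2294).
r_{13} = e_1·c_3 = -1.8898; r_{23} = e_2·c_3 = 4.8177.
u_3 = c_3 + 1.8898·e_1 − 4.8177·e_2 = (0.8947, 1.8609, -1.2820, 0.3271, 3.0338).
‖u_3‖ = 3.9010, so e_3 = (0.2294, 0.4770, -0.3286, 0.0838, 0.7777).
r_{14} = e_1·c_4 = 3.2127; r_{24} = e_2·c_4 = 4.8177; r_{34} = e_3·c_4 = 3.0405.
u_4 = c_4 − 3.2127·e_1 − 4.8177·e_2 − 3.0405·e_3 = (2.1974, -1.4823, -1.3899, 1.0364, -0.4379).
‖u_4‖ = 3.1975, so e_4 = (0.6872, -0.4636, -0.4347, 0.3241, -0.1369).
Qᵀb = (-1.7008, 1.6059, -5.6270, 0.8870).
Back-substitute: x_4 = 0.8870/3.1975 = 0.2774.
x_3 = (-5.6270 − 3.0405·0.2774)/3.9010 = -1.6586.
x_2 = (1.6059 − 4.8177·(-1.6586) − 4.8177·0.2774)/4.3589 = 1.8951.
x_1 = (-1.7008 − 0.0000·1.8951 + 1.8898·(-1.6586) − 3.2127·0.2774)/5.2915 = -1.0822.

x = (-1.0822, 1.8951, -1.6586, 0.2774)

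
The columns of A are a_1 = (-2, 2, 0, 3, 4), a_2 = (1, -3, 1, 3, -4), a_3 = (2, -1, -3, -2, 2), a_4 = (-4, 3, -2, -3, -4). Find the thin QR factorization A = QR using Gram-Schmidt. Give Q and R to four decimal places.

e_1 = a_1/‖a_1‖ = (-2, 2, 0, 3, 4)/5.7446 = (-0.3482, 0.3482, 0.0000, 0.5222, 0.6963).
r_{12} = e_1·a_2 = -2.6112.
u_2 = a_2 + 2.6112·e_1 = (0.0909, -2.0909, 1.0000, 4.3636, -2.1818).
‖u_2‖ = 5.4020, so e_2 = (0.0168, -0.3871, 0.1851, 0.8078, -0.4039).
r_{13} = e_1·a_3 = -0.6963; r_{23} = e_2·a_3 = -2.5580.
u_3 = a_3 + 0.6963·e_1 + 2.5580·e_2 = (1.8006, -1.7477, -2.5265, 0.4299, 1.4517).
‖u_3‖ = 3.8694, so e_3 = (0.4654, -0.4517, -0.6529, 0.1111, 0.3752).
r_{14} = e_1·a_4 = -1.9149; r_{24} = e_2·a_4 = -2.4065; r_{34} = e_3·a_4 = -3.7446.
u_4 = a_4 + 1.9149·e_1 + 2.4065·e_2 + 3.7446·e_3 = (-2.8836, 1.0439, -3.9995, 0.3600, -2.2337).
‖u_4‖ = 5.5245, so e_4 = (-0.5220, 0.1890, -0.7240, 0.0652, -0.4043).

Q = [[-0.3482, 0.0168, 0.4654, -0.5220], [0.3482, -0.3871, -0.4517, 0.1890], [0.0000, 0.1851, -0.6529, -0.7240], [0.5222, 0.8078, 0.1111, 0.0652], [0.6963, -0.4039, 0.3752, -0.4043]], R = [[5.7446, -2.6112, -0.6963, -1.9149], [0.0000, 5.4020, -2.5580, -2.4065], [0.0000, 0.0000, 3.8694, -3.7446], [0.0000, 0.0000, 0.0000, 5.5245]]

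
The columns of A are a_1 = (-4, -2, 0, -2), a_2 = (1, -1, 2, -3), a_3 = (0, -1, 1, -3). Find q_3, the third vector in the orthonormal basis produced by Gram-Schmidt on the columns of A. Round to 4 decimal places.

a_1 = (-4, -2, 0, -2); ‖a_1‖ = 4.8990, so q_1 = (-0.8165, -0.4082, 0.0000, -0.4082).
q_1·a_2 = (-0.8165)·1 + (-0.4082)·(-1) + 0.0000·2 + (-0.4082)·(-3) = 0.8165.
u_2 = a_2 − 0.8165·q_1 = (1.6667, -0.6667, 2.0000, -2.6667).
‖u_2‖ = 3.7859, so q_2 = (0.4402, -0.1761, 0.5283, -0.7044).
q_1·a_3 = (-0.8165)·0 + (-0.4082)·(-1) + 0.0000·1 + (-0.4082)·(-3) = 1.6330; q_2·a_3 = 0.4402·0 + (-0.1761)·(-1) + 0.5283·1 + (-0.7044)·(-3) = 2.8174.
u_3 = a_3 − 1.6330·q_1 − 2.8174·q_2 = (0.0930, 0.1628, -0.4884, -0.3488).
‖u_3‖ = 0.6288, so q_3 = (0.1479, 0.2589, -0.7767, -0.5548).

q_3 = (0.1479, 0.2589, -0.7767, -0.5548)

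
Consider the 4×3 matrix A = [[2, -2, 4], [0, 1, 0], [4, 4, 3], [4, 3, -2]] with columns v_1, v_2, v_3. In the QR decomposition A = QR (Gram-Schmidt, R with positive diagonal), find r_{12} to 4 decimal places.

v_1 = (2, 0, 4, 4); ‖v_1‖ = 6.0000, so q_1 = (0.3333, 0.0000, 0.6667, 0.6667).
r_{12} = q_1·v_2 = 4.0000.

r_{12} = 4.0000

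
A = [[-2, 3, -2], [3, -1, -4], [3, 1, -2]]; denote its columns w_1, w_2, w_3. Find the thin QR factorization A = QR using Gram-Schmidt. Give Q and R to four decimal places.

e_1 = w_1/‖w_1‖ = (-2, 3, 3)/4.6904 = (-0.4264, 0.6396, 0.6396).
r_{12} = e_1·w_2 = -1.2792.
u_2 = w_2 + 1.2792·e_1 = (2.4545, -0.1818, 1.8182).
‖u_2‖ = 3.0600, so e_2 = (0.8021, -0.0594, 0.5942).
r_{13} = e_1·w_3 = -2.9848; r_{23} = e_2·w_3 = -2.5550.
u_3 = w_3 + 2.9848·e_1 + 2.5550·e_2 = (-1.2233, -2.2427, 1.4272).
‖u_3‖ = 2.9263, so e_3 = (-0.4180, -0.7664, 0.4877).

Q = [[-0.4264, 0.8021, -0.4180], [0.6396, -0.0594, -0.7664], [0.6396, 0.5942, 0.4877]], R = [[4.6904, -1.2792, -2.9848], [0.0000, 3.0600, -2.5550], [0.0000, 0.0000, 2.9263]]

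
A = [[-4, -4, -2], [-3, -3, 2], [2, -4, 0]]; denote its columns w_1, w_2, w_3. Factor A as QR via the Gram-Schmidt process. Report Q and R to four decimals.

w_1 = (-4, -3, 2); ‖w_1‖ = 5.3852, so q_1 = (-0.7428, -0.5571, 0.3714).
q_1·w_2 = (-0.7428)·(-4) + (-0.5571)·(-3) + 0.3714·(-4) = 3.1568.
u_2 = w_2 − 3.1568·q_1 = (-1.6552, -1.2414, -5.1724).
‖u_2‖ = 5.5709, so q_2 = (-0.2971, -0.2228, -0.9285).
q_1·w_3 = (-0.7428)·(-2) + (-0.5571)·2 + 0.3714·0 = 0.3714; q_2·w_3 = (-0.2971)·(-2) + (-0.2228)·2 + (-0.9285)·0 = 0.1486.
u_3 = w_3 − 0.3714·q_1 − 0.1486·q_2 = (-1.6800, 2.2400, 0.0000).
‖u_3‖ = 2.8000, so q_3 = (-0.6000, 0.8000, 0.0000).

Q = [[-0.7428, -0.2971, -0.6000], [-0.5571, -0.2228, 0.8000], [0.3714, -0.9285, 0.0000]], R = [[5.3852, 3.1568, 0.3714], [0.0000, 5.5709, 0.1486], [0.0000, 0.0000, 2.8000]]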